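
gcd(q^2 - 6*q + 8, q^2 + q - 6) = q - 2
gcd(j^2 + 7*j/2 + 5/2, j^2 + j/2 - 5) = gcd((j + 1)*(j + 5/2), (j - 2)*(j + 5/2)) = j + 5/2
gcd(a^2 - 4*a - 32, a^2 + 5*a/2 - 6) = a + 4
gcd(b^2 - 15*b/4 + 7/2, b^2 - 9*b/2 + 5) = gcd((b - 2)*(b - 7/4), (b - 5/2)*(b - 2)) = b - 2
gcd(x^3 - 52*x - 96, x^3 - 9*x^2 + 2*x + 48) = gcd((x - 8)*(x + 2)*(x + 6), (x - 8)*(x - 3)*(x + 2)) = x^2 - 6*x - 16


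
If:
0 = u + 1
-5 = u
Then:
No Solution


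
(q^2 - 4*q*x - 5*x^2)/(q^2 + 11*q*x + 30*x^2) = (q^2 - 4*q*x - 5*x^2)/(q^2 + 11*q*x + 30*x^2)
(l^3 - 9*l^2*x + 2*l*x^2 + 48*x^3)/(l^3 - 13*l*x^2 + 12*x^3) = (-l^2 + 6*l*x + 16*x^2)/(-l^2 - 3*l*x + 4*x^2)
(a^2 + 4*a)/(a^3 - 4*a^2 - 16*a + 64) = a/(a^2 - 8*a + 16)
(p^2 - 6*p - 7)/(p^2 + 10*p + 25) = (p^2 - 6*p - 7)/(p^2 + 10*p + 25)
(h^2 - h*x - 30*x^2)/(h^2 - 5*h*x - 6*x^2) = (h + 5*x)/(h + x)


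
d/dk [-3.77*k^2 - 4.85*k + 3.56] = -7.54*k - 4.85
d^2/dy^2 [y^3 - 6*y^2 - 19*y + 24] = 6*y - 12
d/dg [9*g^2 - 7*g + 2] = 18*g - 7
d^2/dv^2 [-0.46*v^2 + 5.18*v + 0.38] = -0.920000000000000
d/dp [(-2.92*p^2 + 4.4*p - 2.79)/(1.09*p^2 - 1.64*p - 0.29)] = (-0.00720000000000098*p^2 + 7.7758*p - 5.8516)/(1.1881*p^4 - 3.5752*p^3 + 2.0574*p^2 + 0.9512*p + 0.0841)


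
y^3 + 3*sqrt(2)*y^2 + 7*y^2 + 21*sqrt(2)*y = y*(y + 7)*(y + 3*sqrt(2))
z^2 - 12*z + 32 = (z - 8)*(z - 4)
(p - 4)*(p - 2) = p^2 - 6*p + 8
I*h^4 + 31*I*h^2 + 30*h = h*(h - 5*I)*(h + 6*I)*(I*h + 1)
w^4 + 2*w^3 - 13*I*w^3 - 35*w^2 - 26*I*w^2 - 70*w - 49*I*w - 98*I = (w + 2)*(w - 7*I)^2*(w + I)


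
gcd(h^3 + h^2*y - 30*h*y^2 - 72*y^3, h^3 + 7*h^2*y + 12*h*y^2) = h^2 + 7*h*y + 12*y^2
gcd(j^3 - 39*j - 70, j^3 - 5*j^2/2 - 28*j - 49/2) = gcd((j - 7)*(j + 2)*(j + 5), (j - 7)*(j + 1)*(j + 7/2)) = j - 7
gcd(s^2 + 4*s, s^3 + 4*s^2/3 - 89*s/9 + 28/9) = s + 4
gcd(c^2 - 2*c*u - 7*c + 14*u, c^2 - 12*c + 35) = c - 7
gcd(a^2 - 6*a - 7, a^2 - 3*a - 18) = 1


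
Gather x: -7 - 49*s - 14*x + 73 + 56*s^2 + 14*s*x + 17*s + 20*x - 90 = 56*s^2 - 32*s + x*(14*s + 6) - 24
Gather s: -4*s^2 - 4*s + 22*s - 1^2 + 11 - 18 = -4*s^2 + 18*s - 8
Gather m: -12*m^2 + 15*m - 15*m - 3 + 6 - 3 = -12*m^2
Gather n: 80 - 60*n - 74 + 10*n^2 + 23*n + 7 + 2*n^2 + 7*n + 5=12*n^2 - 30*n + 18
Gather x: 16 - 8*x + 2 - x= 18 - 9*x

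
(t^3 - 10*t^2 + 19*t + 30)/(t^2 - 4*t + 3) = (t^3 - 10*t^2 + 19*t + 30)/(t^2 - 4*t + 3)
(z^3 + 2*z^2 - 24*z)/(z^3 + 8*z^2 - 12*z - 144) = z/(z + 6)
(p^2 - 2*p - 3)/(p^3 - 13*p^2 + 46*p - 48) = (p + 1)/(p^2 - 10*p + 16)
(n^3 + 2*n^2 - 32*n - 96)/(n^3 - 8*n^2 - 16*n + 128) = (n^2 - 2*n - 24)/(n^2 - 12*n + 32)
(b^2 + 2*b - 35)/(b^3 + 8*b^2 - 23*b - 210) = 1/(b + 6)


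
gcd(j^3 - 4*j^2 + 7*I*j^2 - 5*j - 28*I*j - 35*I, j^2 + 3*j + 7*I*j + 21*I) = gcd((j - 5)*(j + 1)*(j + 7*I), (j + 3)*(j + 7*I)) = j + 7*I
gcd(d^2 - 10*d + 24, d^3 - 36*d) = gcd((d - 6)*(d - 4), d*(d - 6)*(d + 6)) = d - 6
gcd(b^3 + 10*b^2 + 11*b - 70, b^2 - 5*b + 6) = b - 2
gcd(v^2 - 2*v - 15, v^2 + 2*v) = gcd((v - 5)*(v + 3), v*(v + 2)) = 1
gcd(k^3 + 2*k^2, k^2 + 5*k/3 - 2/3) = k + 2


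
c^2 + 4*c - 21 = (c - 3)*(c + 7)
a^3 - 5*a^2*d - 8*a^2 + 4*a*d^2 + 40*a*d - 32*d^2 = (a - 8)*(a - 4*d)*(a - d)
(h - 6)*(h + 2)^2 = h^3 - 2*h^2 - 20*h - 24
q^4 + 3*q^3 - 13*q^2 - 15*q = q*(q - 3)*(q + 1)*(q + 5)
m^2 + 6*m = m*(m + 6)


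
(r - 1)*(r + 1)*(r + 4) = r^3 + 4*r^2 - r - 4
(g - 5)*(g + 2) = g^2 - 3*g - 10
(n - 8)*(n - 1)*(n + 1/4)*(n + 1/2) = n^4 - 33*n^3/4 + 11*n^2/8 + 39*n/8 + 1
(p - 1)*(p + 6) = p^2 + 5*p - 6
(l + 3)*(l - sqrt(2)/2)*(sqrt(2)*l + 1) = sqrt(2)*l^3 + 3*sqrt(2)*l^2 - sqrt(2)*l/2 - 3*sqrt(2)/2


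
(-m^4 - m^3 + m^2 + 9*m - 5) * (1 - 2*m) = 2*m^5 + m^4 - 3*m^3 - 17*m^2 + 19*m - 5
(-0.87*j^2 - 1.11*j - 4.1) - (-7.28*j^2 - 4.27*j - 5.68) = 6.41*j^2 + 3.16*j + 1.58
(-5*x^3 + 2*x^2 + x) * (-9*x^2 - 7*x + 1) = 45*x^5 + 17*x^4 - 28*x^3 - 5*x^2 + x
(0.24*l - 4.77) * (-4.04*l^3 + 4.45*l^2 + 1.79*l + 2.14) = -0.9696*l^4 + 20.3388*l^3 - 20.7969*l^2 - 8.0247*l - 10.2078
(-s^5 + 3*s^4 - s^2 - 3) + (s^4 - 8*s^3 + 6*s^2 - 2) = -s^5 + 4*s^4 - 8*s^3 + 5*s^2 - 5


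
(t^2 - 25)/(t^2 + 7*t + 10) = (t - 5)/(t + 2)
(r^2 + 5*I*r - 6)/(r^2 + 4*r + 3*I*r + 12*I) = (r + 2*I)/(r + 4)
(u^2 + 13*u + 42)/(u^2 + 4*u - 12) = (u + 7)/(u - 2)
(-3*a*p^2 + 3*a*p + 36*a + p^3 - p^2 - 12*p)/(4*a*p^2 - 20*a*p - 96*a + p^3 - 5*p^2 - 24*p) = (-3*a*p + 12*a + p^2 - 4*p)/(4*a*p - 32*a + p^2 - 8*p)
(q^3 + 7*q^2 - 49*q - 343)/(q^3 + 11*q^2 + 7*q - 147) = (q - 7)/(q - 3)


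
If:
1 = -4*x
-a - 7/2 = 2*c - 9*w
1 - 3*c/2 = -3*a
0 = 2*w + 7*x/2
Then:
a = -43/240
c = 37/120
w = 7/16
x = -1/4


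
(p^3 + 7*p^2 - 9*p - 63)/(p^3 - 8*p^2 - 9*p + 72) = (p + 7)/(p - 8)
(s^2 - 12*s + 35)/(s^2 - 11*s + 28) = (s - 5)/(s - 4)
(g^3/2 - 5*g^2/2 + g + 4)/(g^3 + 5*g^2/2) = (g^3 - 5*g^2 + 2*g + 8)/(g^2*(2*g + 5))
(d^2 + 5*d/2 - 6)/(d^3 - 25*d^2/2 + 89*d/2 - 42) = (d + 4)/(d^2 - 11*d + 28)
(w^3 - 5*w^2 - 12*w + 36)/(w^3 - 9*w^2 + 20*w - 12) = (w + 3)/(w - 1)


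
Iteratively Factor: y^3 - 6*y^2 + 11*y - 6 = (y - 1)*(y^2 - 5*y + 6) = (y - 3)*(y - 1)*(y - 2)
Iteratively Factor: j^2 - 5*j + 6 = (j - 2)*(j - 3)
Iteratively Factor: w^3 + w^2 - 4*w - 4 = (w - 2)*(w^2 + 3*w + 2) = (w - 2)*(w + 2)*(w + 1)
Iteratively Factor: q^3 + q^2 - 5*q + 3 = (q - 1)*(q^2 + 2*q - 3) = (q - 1)^2*(q + 3)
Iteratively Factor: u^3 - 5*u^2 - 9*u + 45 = (u - 3)*(u^2 - 2*u - 15) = (u - 5)*(u - 3)*(u + 3)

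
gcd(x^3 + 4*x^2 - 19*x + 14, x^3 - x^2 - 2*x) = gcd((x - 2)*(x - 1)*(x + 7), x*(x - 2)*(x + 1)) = x - 2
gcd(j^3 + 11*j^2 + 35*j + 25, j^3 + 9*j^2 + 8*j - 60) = j + 5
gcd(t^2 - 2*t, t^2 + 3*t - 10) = t - 2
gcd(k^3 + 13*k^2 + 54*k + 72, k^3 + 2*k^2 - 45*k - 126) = k^2 + 9*k + 18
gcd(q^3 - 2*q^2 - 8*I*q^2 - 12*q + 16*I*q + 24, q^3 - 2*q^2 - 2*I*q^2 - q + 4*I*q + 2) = q - 2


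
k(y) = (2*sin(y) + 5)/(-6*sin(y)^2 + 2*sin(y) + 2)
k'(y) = (12*sin(y)*cos(y) - 2*cos(y))*(2*sin(y) + 5)/(-6*sin(y)^2 + 2*sin(y) + 2)^2 + 2*cos(y)/(-6*sin(y)^2 + 2*sin(y) + 2) = (30*sin(y) - 3*cos(2*y))*cos(y)/(2*(-3*sin(y)^2 + sin(y) + 1)^2)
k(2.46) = 7.13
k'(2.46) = -36.80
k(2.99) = 2.45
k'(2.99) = -0.70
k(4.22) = -0.73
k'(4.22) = 1.20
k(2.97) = 2.47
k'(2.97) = -0.96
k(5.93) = 7.30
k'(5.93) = -68.15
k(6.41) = 2.44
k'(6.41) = 0.38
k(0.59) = 4.87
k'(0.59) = 16.39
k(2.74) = 3.10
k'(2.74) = -5.10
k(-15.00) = -2.01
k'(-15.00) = 8.98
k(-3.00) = 2.95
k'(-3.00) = 5.51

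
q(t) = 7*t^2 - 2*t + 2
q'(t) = 14*t - 2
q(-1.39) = 18.30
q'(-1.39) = -21.46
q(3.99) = 105.46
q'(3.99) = 53.86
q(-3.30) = 84.83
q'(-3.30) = -48.20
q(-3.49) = 94.24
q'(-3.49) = -50.86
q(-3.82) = 111.79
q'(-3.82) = -55.48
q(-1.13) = 13.20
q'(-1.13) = -17.82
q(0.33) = 2.10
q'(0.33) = 2.62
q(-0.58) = 5.51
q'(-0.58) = -10.12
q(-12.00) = 1034.00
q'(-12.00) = -170.00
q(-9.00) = 587.00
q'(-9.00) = -128.00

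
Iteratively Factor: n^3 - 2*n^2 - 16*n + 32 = (n + 4)*(n^2 - 6*n + 8) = (n - 2)*(n + 4)*(n - 4)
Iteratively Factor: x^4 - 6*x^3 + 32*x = (x + 2)*(x^3 - 8*x^2 + 16*x) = x*(x + 2)*(x^2 - 8*x + 16) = x*(x - 4)*(x + 2)*(x - 4)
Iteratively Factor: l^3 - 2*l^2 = (l)*(l^2 - 2*l) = l^2*(l - 2)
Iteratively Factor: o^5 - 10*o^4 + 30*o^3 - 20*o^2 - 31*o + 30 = (o - 2)*(o^4 - 8*o^3 + 14*o^2 + 8*o - 15) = (o - 5)*(o - 2)*(o^3 - 3*o^2 - o + 3) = (o - 5)*(o - 3)*(o - 2)*(o^2 - 1) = (o - 5)*(o - 3)*(o - 2)*(o - 1)*(o + 1)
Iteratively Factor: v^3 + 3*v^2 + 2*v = (v + 1)*(v^2 + 2*v) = (v + 1)*(v + 2)*(v)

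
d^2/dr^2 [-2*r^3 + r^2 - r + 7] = 2 - 12*r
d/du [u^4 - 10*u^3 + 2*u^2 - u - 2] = 4*u^3 - 30*u^2 + 4*u - 1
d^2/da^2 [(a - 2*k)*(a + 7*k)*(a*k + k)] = 2*k*(3*a + 5*k + 1)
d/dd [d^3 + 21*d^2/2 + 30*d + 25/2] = 3*d^2 + 21*d + 30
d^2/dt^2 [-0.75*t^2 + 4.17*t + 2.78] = -1.50000000000000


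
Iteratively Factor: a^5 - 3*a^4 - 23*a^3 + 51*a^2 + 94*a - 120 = (a - 1)*(a^4 - 2*a^3 - 25*a^2 + 26*a + 120) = (a - 1)*(a + 2)*(a^3 - 4*a^2 - 17*a + 60) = (a - 5)*(a - 1)*(a + 2)*(a^2 + a - 12) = (a - 5)*(a - 1)*(a + 2)*(a + 4)*(a - 3)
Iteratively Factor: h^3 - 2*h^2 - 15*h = (h + 3)*(h^2 - 5*h) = (h - 5)*(h + 3)*(h)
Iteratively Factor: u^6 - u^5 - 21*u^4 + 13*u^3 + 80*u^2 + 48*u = (u + 1)*(u^5 - 2*u^4 - 19*u^3 + 32*u^2 + 48*u) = (u + 1)^2*(u^4 - 3*u^3 - 16*u^2 + 48*u) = u*(u + 1)^2*(u^3 - 3*u^2 - 16*u + 48) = u*(u - 4)*(u + 1)^2*(u^2 + u - 12) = u*(u - 4)*(u + 1)^2*(u + 4)*(u - 3)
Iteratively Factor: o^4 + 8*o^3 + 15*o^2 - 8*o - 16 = (o + 1)*(o^3 + 7*o^2 + 8*o - 16) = (o + 1)*(o + 4)*(o^2 + 3*o - 4) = (o + 1)*(o + 4)^2*(o - 1)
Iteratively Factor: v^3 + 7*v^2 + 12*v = (v + 3)*(v^2 + 4*v) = v*(v + 3)*(v + 4)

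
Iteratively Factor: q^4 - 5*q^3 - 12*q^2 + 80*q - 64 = (q - 4)*(q^3 - q^2 - 16*q + 16) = (q - 4)*(q + 4)*(q^2 - 5*q + 4) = (q - 4)^2*(q + 4)*(q - 1)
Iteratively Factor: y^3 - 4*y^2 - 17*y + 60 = (y - 3)*(y^2 - y - 20) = (y - 3)*(y + 4)*(y - 5)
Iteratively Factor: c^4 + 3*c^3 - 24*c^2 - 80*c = (c)*(c^3 + 3*c^2 - 24*c - 80) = c*(c - 5)*(c^2 + 8*c + 16) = c*(c - 5)*(c + 4)*(c + 4)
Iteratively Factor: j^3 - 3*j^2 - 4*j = (j + 1)*(j^2 - 4*j) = (j - 4)*(j + 1)*(j)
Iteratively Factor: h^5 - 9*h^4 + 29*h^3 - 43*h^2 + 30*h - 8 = (h - 4)*(h^4 - 5*h^3 + 9*h^2 - 7*h + 2) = (h - 4)*(h - 1)*(h^3 - 4*h^2 + 5*h - 2) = (h - 4)*(h - 1)^2*(h^2 - 3*h + 2) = (h - 4)*(h - 2)*(h - 1)^2*(h - 1)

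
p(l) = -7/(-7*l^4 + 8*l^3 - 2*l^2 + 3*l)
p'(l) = -7*(28*l^3 - 24*l^2 + 4*l - 3)/(-7*l^4 + 8*l^3 - 2*l^2 + 3*l)^2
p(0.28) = -8.58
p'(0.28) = 33.10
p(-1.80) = 0.05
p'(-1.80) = 0.10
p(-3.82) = 0.00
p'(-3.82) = 0.00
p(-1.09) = 0.27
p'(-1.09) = 0.75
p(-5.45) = 0.00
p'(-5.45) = 0.00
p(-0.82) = 0.62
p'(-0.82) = 2.05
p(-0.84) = 0.58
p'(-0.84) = 1.89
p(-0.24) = 7.22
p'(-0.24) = 42.71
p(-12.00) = 0.00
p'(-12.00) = 0.00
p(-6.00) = 0.00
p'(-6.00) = 0.00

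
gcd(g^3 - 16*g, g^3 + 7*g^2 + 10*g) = g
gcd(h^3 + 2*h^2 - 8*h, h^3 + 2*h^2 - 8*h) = h^3 + 2*h^2 - 8*h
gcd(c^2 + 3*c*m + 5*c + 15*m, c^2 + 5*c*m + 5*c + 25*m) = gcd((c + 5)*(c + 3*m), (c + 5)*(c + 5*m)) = c + 5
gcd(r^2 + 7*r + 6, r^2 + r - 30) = r + 6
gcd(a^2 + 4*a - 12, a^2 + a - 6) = a - 2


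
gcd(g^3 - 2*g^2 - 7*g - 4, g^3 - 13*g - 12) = g^2 - 3*g - 4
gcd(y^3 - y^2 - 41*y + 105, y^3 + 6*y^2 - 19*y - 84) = y + 7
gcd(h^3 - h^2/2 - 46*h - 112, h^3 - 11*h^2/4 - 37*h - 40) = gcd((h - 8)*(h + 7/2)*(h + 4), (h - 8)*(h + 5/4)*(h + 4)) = h^2 - 4*h - 32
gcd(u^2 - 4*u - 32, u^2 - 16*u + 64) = u - 8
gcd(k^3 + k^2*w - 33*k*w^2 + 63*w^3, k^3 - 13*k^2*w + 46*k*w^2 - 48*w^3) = -k + 3*w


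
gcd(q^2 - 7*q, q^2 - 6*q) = q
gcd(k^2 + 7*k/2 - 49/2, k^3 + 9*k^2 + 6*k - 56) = k + 7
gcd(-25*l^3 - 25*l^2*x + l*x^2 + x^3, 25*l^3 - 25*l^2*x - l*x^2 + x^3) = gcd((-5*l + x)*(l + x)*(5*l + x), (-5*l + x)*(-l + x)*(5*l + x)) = -25*l^2 + x^2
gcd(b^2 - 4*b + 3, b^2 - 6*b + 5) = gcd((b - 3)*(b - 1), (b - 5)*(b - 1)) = b - 1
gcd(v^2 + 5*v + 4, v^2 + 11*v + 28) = v + 4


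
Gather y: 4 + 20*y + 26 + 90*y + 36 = 110*y + 66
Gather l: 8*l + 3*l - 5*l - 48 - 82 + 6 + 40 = 6*l - 84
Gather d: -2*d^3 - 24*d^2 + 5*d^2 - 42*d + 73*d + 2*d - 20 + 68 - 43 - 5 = -2*d^3 - 19*d^2 + 33*d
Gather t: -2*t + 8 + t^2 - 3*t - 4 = t^2 - 5*t + 4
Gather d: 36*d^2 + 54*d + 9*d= 36*d^2 + 63*d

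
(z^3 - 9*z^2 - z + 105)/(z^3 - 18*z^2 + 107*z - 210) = (z + 3)/(z - 6)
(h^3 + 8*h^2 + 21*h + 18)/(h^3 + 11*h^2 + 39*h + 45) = (h + 2)/(h + 5)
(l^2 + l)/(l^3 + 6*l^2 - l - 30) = l*(l + 1)/(l^3 + 6*l^2 - l - 30)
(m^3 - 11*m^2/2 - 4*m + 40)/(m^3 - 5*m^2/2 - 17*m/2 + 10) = (m - 4)/(m - 1)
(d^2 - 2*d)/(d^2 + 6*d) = (d - 2)/(d + 6)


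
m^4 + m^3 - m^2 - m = m*(m - 1)*(m + 1)^2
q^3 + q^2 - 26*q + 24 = (q - 4)*(q - 1)*(q + 6)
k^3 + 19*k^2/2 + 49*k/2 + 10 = (k + 1/2)*(k + 4)*(k + 5)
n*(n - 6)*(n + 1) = n^3 - 5*n^2 - 6*n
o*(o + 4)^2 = o^3 + 8*o^2 + 16*o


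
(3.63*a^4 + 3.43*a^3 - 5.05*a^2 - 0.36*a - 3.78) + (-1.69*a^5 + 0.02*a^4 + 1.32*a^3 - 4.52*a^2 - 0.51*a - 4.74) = -1.69*a^5 + 3.65*a^4 + 4.75*a^3 - 9.57*a^2 - 0.87*a - 8.52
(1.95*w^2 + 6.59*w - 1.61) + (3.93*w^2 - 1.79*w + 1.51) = 5.88*w^2 + 4.8*w - 0.1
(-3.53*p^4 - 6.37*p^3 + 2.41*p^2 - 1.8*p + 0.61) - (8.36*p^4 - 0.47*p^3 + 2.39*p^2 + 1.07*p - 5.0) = -11.89*p^4 - 5.9*p^3 + 0.02*p^2 - 2.87*p + 5.61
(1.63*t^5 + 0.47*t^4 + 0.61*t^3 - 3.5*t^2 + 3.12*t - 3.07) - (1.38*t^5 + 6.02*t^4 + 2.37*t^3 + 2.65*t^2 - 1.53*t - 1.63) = 0.25*t^5 - 5.55*t^4 - 1.76*t^3 - 6.15*t^2 + 4.65*t - 1.44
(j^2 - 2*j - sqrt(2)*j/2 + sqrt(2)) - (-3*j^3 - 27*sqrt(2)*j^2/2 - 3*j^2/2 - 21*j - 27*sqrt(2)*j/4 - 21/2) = 3*j^3 + 5*j^2/2 + 27*sqrt(2)*j^2/2 + 25*sqrt(2)*j/4 + 19*j + sqrt(2) + 21/2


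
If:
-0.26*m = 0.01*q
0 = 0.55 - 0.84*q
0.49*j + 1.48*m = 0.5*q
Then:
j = 0.74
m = -0.03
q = 0.65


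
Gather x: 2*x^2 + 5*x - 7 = 2*x^2 + 5*x - 7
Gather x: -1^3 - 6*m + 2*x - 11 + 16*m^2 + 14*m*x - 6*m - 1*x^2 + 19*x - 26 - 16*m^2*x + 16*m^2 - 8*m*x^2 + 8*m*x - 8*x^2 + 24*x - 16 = 32*m^2 - 12*m + x^2*(-8*m - 9) + x*(-16*m^2 + 22*m + 45) - 54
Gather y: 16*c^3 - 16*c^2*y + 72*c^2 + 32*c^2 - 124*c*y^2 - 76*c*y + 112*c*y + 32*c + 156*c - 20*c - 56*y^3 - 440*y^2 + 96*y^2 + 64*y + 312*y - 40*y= 16*c^3 + 104*c^2 + 168*c - 56*y^3 + y^2*(-124*c - 344) + y*(-16*c^2 + 36*c + 336)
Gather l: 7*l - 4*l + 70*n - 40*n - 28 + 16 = 3*l + 30*n - 12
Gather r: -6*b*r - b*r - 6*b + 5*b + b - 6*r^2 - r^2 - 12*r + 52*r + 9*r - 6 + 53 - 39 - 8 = -7*r^2 + r*(49 - 7*b)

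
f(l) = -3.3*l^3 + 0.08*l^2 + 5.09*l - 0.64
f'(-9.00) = -798.25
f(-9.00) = 2365.73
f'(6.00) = -350.35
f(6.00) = -680.02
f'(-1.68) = -23.12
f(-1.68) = 6.68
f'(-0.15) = 4.84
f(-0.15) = -1.39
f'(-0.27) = 4.33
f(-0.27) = -1.94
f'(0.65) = 1.01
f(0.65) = 1.80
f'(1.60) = -20.00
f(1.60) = -5.81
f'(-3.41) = -110.57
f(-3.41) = 113.78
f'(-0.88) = -2.72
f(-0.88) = -2.81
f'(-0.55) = 2.01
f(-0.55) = -2.87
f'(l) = -9.9*l^2 + 0.16*l + 5.09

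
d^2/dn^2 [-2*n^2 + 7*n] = -4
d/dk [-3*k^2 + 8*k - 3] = 8 - 6*k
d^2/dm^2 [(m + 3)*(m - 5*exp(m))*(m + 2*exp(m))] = -3*m^2*exp(m) - 40*m*exp(2*m) - 21*m*exp(m) + 6*m - 160*exp(2*m) - 24*exp(m) + 6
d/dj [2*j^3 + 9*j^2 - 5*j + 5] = 6*j^2 + 18*j - 5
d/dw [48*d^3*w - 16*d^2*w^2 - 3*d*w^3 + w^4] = 48*d^3 - 32*d^2*w - 9*d*w^2 + 4*w^3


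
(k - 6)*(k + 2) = k^2 - 4*k - 12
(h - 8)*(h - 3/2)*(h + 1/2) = h^3 - 9*h^2 + 29*h/4 + 6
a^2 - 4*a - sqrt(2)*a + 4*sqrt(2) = (a - 4)*(a - sqrt(2))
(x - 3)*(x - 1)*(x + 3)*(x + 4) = x^4 + 3*x^3 - 13*x^2 - 27*x + 36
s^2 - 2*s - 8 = (s - 4)*(s + 2)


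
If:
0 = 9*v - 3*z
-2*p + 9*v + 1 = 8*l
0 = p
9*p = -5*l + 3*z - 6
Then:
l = 7/3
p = 0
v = 53/27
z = 53/9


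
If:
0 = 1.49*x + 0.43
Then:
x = -0.29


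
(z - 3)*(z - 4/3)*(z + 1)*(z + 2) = z^4 - 4*z^3/3 - 7*z^2 + 10*z/3 + 8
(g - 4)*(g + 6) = g^2 + 2*g - 24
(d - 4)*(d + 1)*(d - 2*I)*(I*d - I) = I*d^4 + 2*d^3 - 4*I*d^3 - 8*d^2 - I*d^2 - 2*d + 4*I*d + 8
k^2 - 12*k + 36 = (k - 6)^2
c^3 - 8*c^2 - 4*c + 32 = (c - 8)*(c - 2)*(c + 2)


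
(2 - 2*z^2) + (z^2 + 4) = 6 - z^2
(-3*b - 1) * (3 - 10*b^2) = 30*b^3 + 10*b^2 - 9*b - 3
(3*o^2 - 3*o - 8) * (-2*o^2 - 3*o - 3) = -6*o^4 - 3*o^3 + 16*o^2 + 33*o + 24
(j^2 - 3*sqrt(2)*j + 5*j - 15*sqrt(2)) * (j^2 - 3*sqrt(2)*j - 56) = j^4 - 6*sqrt(2)*j^3 + 5*j^3 - 30*sqrt(2)*j^2 - 38*j^2 - 190*j + 168*sqrt(2)*j + 840*sqrt(2)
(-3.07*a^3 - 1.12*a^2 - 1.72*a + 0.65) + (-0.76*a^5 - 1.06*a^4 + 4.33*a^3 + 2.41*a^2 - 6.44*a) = -0.76*a^5 - 1.06*a^4 + 1.26*a^3 + 1.29*a^2 - 8.16*a + 0.65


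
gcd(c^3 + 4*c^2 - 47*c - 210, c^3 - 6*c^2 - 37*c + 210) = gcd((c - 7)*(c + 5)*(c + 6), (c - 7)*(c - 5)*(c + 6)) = c^2 - c - 42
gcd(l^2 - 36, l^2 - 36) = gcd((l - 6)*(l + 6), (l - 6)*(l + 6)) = l^2 - 36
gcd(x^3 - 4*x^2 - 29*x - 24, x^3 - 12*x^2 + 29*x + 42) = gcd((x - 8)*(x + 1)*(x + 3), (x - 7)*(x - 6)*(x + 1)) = x + 1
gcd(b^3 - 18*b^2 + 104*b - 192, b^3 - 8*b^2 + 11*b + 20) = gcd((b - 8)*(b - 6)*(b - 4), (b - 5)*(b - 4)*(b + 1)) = b - 4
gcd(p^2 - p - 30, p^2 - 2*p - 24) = p - 6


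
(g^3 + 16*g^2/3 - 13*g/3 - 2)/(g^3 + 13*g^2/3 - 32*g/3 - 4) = (g - 1)/(g - 2)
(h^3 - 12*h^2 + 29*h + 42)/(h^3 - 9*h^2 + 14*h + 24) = (h - 7)/(h - 4)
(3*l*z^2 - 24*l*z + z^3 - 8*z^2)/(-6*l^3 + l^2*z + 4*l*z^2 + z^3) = z*(z - 8)/(-2*l^2 + l*z + z^2)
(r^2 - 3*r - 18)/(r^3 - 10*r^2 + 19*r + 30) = (r + 3)/(r^2 - 4*r - 5)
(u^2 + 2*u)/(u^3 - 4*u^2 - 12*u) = 1/(u - 6)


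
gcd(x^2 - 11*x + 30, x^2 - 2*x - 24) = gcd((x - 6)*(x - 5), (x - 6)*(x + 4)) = x - 6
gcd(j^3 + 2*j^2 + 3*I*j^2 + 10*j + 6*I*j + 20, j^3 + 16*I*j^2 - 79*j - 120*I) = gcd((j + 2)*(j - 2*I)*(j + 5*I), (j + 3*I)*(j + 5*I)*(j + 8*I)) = j + 5*I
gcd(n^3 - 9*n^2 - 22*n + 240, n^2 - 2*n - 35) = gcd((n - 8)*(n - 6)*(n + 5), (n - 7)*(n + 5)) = n + 5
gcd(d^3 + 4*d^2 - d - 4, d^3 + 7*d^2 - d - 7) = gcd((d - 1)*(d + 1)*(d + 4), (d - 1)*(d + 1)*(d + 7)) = d^2 - 1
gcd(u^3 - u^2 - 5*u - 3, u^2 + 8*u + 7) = u + 1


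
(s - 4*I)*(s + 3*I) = s^2 - I*s + 12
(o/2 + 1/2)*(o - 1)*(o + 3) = o^3/2 + 3*o^2/2 - o/2 - 3/2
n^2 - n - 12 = (n - 4)*(n + 3)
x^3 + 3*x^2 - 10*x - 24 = (x - 3)*(x + 2)*(x + 4)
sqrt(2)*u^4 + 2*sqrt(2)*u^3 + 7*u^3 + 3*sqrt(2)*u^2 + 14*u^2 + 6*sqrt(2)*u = u*(u + 2)*(u + 3*sqrt(2))*(sqrt(2)*u + 1)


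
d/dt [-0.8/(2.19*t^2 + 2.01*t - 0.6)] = (3.504*t + 1.608)/(2.19*t^2 + 2.01*t - 0.6)^2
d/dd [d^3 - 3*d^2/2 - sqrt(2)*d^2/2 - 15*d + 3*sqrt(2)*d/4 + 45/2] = 3*d^2 - 3*d - sqrt(2)*d - 15 + 3*sqrt(2)/4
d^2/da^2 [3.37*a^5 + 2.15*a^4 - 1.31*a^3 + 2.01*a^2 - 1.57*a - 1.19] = 67.4*a^3 + 25.8*a^2 - 7.86*a + 4.02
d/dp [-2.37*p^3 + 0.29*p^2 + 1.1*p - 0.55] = -7.11*p^2 + 0.58*p + 1.1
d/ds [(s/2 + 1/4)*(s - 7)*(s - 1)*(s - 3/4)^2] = 5*s^4/2 - 18*s^3 + 711*s^2/32 - 167*s/32 - 57/32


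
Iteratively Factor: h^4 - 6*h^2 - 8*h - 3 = (h + 1)*(h^3 - h^2 - 5*h - 3) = (h + 1)^2*(h^2 - 2*h - 3) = (h - 3)*(h + 1)^2*(h + 1)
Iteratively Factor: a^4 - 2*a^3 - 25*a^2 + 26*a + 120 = (a + 2)*(a^3 - 4*a^2 - 17*a + 60) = (a - 3)*(a + 2)*(a^2 - a - 20) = (a - 5)*(a - 3)*(a + 2)*(a + 4)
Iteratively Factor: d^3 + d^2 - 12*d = (d + 4)*(d^2 - 3*d) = d*(d + 4)*(d - 3)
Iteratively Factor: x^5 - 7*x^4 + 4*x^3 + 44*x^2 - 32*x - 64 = (x - 4)*(x^4 - 3*x^3 - 8*x^2 + 12*x + 16) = (x - 4)*(x - 2)*(x^3 - x^2 - 10*x - 8) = (x - 4)*(x - 2)*(x + 1)*(x^2 - 2*x - 8) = (x - 4)^2*(x - 2)*(x + 1)*(x + 2)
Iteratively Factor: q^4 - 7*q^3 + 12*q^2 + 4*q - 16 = (q + 1)*(q^3 - 8*q^2 + 20*q - 16) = (q - 2)*(q + 1)*(q^2 - 6*q + 8) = (q - 2)^2*(q + 1)*(q - 4)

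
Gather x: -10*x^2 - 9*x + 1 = -10*x^2 - 9*x + 1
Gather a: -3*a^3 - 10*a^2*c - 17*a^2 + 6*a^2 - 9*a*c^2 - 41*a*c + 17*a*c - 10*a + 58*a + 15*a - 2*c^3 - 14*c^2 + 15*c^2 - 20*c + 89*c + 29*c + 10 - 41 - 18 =-3*a^3 + a^2*(-10*c - 11) + a*(-9*c^2 - 24*c + 63) - 2*c^3 + c^2 + 98*c - 49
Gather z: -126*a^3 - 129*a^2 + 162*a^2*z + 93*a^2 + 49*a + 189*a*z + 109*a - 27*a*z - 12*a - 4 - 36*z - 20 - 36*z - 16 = -126*a^3 - 36*a^2 + 146*a + z*(162*a^2 + 162*a - 72) - 40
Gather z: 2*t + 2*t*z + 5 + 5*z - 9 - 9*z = 2*t + z*(2*t - 4) - 4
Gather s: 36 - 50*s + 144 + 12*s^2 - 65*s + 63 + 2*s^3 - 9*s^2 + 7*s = 2*s^3 + 3*s^2 - 108*s + 243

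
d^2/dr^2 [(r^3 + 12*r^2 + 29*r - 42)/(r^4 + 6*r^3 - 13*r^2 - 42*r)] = 2*(r^6 + 15*r^5 - 33*r^4 + 77*r^3 + 90*r^2 - 108*r - 216)/(r^3*(r^6 - 3*r^5 - 15*r^4 + 35*r^3 + 90*r^2 - 108*r - 216))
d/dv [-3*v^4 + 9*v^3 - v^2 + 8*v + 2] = -12*v^3 + 27*v^2 - 2*v + 8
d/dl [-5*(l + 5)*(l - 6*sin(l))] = -5*l + 5*(l + 5)*(6*cos(l) - 1) + 30*sin(l)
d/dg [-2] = 0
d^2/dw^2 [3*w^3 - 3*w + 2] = 18*w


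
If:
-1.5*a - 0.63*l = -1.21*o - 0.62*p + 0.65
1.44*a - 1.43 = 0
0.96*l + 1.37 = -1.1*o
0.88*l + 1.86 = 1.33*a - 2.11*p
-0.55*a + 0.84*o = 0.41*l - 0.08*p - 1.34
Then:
No Solution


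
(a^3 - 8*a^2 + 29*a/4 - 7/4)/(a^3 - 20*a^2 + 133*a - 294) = (a^2 - a + 1/4)/(a^2 - 13*a + 42)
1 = 1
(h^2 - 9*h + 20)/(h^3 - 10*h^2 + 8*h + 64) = (h - 5)/(h^2 - 6*h - 16)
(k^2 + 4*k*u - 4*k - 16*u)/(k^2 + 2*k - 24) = (k + 4*u)/(k + 6)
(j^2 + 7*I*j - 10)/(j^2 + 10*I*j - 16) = (j + 5*I)/(j + 8*I)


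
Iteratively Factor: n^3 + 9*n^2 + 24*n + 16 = (n + 4)*(n^2 + 5*n + 4) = (n + 1)*(n + 4)*(n + 4)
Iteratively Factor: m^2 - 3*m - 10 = (m - 5)*(m + 2)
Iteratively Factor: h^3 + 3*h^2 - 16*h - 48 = (h - 4)*(h^2 + 7*h + 12) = (h - 4)*(h + 3)*(h + 4)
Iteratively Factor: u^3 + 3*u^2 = (u)*(u^2 + 3*u) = u*(u + 3)*(u)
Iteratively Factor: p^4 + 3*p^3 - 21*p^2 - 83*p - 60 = (p - 5)*(p^3 + 8*p^2 + 19*p + 12) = (p - 5)*(p + 1)*(p^2 + 7*p + 12) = (p - 5)*(p + 1)*(p + 4)*(p + 3)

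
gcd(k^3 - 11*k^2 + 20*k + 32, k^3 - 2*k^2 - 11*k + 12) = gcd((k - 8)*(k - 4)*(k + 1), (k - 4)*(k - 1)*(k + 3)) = k - 4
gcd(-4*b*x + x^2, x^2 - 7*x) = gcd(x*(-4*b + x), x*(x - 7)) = x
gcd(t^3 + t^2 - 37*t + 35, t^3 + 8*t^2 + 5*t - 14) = t^2 + 6*t - 7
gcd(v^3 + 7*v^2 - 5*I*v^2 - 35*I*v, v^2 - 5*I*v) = v^2 - 5*I*v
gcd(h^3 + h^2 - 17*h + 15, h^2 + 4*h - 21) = h - 3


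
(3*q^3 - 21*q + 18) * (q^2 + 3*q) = 3*q^5 + 9*q^4 - 21*q^3 - 45*q^2 + 54*q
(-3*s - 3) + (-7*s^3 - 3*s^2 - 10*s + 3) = -7*s^3 - 3*s^2 - 13*s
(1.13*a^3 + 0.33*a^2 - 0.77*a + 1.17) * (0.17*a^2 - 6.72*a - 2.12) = 0.1921*a^5 - 7.5375*a^4 - 4.7441*a^3 + 4.6737*a^2 - 6.23*a - 2.4804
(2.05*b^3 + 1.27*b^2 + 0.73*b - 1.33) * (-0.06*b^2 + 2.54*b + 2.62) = -0.123*b^5 + 5.1308*b^4 + 8.553*b^3 + 5.2614*b^2 - 1.4656*b - 3.4846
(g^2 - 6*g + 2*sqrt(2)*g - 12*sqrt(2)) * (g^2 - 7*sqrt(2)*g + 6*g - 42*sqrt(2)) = g^4 - 5*sqrt(2)*g^3 - 64*g^2 + 180*sqrt(2)*g + 1008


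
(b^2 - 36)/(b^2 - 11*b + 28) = (b^2 - 36)/(b^2 - 11*b + 28)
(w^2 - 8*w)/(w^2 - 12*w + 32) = w/(w - 4)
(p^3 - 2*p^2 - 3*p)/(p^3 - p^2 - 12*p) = (-p^2 + 2*p + 3)/(-p^2 + p + 12)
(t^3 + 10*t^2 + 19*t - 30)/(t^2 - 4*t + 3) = (t^2 + 11*t + 30)/(t - 3)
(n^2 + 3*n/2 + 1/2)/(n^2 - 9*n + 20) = (2*n^2 + 3*n + 1)/(2*(n^2 - 9*n + 20))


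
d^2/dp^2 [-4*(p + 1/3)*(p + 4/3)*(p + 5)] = -24*p - 160/3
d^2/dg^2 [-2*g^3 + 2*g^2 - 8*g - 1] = 4 - 12*g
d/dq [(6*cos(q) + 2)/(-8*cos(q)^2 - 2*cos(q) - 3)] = 2*(-24*cos(q)^2 - 16*cos(q) + 7)*sin(q)/(-8*sin(q)^2 + 2*cos(q) + 11)^2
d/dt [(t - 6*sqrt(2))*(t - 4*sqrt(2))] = 2*t - 10*sqrt(2)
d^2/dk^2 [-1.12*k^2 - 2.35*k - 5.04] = -2.24000000000000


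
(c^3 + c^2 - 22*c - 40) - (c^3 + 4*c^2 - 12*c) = -3*c^2 - 10*c - 40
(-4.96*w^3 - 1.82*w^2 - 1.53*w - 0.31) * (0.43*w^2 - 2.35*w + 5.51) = -2.1328*w^5 + 10.8734*w^4 - 23.7105*w^3 - 6.566*w^2 - 7.7018*w - 1.7081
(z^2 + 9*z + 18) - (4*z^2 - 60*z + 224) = -3*z^2 + 69*z - 206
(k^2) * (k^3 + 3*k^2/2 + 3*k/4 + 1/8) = k^5 + 3*k^4/2 + 3*k^3/4 + k^2/8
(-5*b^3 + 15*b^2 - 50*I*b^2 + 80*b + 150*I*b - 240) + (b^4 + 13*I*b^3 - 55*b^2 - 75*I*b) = b^4 - 5*b^3 + 13*I*b^3 - 40*b^2 - 50*I*b^2 + 80*b + 75*I*b - 240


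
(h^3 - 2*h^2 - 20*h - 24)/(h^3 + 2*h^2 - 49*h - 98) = (h^2 - 4*h - 12)/(h^2 - 49)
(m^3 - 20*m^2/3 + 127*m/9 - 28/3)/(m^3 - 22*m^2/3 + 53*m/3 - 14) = (m - 4/3)/(m - 2)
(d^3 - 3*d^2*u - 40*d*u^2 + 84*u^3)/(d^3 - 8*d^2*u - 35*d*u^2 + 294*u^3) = (-d + 2*u)/(-d + 7*u)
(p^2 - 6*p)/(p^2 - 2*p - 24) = p/(p + 4)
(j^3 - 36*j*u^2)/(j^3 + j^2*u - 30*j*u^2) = (-j + 6*u)/(-j + 5*u)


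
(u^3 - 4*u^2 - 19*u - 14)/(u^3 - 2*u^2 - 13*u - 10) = (u - 7)/(u - 5)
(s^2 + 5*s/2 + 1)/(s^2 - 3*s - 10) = (s + 1/2)/(s - 5)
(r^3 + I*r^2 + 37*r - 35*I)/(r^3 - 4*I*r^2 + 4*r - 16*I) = (r^3 + I*r^2 + 37*r - 35*I)/(r^3 - 4*I*r^2 + 4*r - 16*I)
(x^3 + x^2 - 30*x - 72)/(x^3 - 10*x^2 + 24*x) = (x^2 + 7*x + 12)/(x*(x - 4))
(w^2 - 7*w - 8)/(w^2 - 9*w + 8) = (w + 1)/(w - 1)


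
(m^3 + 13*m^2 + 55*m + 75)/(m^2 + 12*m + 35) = (m^2 + 8*m + 15)/(m + 7)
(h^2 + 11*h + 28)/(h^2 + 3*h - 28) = (h + 4)/(h - 4)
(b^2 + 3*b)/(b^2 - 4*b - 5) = b*(b + 3)/(b^2 - 4*b - 5)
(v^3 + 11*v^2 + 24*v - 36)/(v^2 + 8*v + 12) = (v^2 + 5*v - 6)/(v + 2)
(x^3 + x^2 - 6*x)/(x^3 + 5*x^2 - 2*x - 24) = x/(x + 4)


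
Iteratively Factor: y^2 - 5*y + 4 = (y - 1)*(y - 4)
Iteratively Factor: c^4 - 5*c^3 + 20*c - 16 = (c + 2)*(c^3 - 7*c^2 + 14*c - 8) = (c - 1)*(c + 2)*(c^2 - 6*c + 8) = (c - 2)*(c - 1)*(c + 2)*(c - 4)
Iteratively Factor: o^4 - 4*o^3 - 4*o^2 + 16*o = (o + 2)*(o^3 - 6*o^2 + 8*o) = o*(o + 2)*(o^2 - 6*o + 8) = o*(o - 4)*(o + 2)*(o - 2)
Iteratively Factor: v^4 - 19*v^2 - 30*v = (v + 3)*(v^3 - 3*v^2 - 10*v) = (v + 2)*(v + 3)*(v^2 - 5*v) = (v - 5)*(v + 2)*(v + 3)*(v)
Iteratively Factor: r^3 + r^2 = (r)*(r^2 + r) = r^2*(r + 1)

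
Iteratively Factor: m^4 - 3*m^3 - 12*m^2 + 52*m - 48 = (m - 2)*(m^3 - m^2 - 14*m + 24) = (m - 2)*(m + 4)*(m^2 - 5*m + 6) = (m - 2)^2*(m + 4)*(m - 3)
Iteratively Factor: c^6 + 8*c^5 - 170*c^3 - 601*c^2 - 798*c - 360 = (c + 3)*(c^5 + 5*c^4 - 15*c^3 - 125*c^2 - 226*c - 120) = (c - 5)*(c + 3)*(c^4 + 10*c^3 + 35*c^2 + 50*c + 24) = (c - 5)*(c + 1)*(c + 3)*(c^3 + 9*c^2 + 26*c + 24) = (c - 5)*(c + 1)*(c + 3)*(c + 4)*(c^2 + 5*c + 6) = (c - 5)*(c + 1)*(c + 3)^2*(c + 4)*(c + 2)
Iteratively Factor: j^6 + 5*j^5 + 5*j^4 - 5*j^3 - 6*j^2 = (j)*(j^5 + 5*j^4 + 5*j^3 - 5*j^2 - 6*j) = j*(j + 1)*(j^4 + 4*j^3 + j^2 - 6*j) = j^2*(j + 1)*(j^3 + 4*j^2 + j - 6) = j^2*(j + 1)*(j + 3)*(j^2 + j - 2) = j^2*(j + 1)*(j + 2)*(j + 3)*(j - 1)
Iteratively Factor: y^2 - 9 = (y + 3)*(y - 3)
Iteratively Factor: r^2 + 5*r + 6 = (r + 3)*(r + 2)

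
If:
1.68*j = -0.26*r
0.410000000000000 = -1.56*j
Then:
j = -0.26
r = 1.70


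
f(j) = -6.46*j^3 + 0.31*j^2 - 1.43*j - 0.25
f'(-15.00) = -4371.23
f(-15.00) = 21893.45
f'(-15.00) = -4371.23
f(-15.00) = 21893.45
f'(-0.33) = -3.75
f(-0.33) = 0.49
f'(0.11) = -1.60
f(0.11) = -0.41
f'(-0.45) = -5.63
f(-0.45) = 1.04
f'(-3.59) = -253.43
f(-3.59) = 307.77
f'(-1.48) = -44.80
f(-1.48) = 23.49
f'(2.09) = -84.79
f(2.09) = -60.86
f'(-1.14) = -27.32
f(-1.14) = 11.35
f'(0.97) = -19.06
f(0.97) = -7.24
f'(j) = -19.38*j^2 + 0.62*j - 1.43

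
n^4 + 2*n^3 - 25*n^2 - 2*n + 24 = (n - 4)*(n - 1)*(n + 1)*(n + 6)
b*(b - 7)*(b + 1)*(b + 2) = b^4 - 4*b^3 - 19*b^2 - 14*b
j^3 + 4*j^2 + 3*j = j*(j + 1)*(j + 3)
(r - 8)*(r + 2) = r^2 - 6*r - 16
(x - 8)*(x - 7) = x^2 - 15*x + 56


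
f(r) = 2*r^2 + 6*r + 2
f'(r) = 4*r + 6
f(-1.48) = -2.50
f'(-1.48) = 0.08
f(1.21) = 12.19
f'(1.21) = 10.84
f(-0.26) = 0.58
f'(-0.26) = 4.96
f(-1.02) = -2.04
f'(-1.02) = 1.92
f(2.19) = 24.73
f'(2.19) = 14.76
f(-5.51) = 29.66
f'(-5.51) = -16.04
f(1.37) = 13.97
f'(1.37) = 11.48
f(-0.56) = -0.73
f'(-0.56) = 3.76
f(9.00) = 218.00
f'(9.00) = 42.00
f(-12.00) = 218.00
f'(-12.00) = -42.00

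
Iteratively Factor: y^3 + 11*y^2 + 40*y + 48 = (y + 4)*(y^2 + 7*y + 12) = (y + 4)^2*(y + 3)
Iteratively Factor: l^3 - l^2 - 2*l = (l - 2)*(l^2 + l) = (l - 2)*(l + 1)*(l)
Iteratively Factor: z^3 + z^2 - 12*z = (z - 3)*(z^2 + 4*z) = (z - 3)*(z + 4)*(z)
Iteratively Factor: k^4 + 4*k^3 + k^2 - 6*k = (k + 2)*(k^3 + 2*k^2 - 3*k) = (k + 2)*(k + 3)*(k^2 - k) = k*(k + 2)*(k + 3)*(k - 1)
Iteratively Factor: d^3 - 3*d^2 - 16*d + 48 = (d - 3)*(d^2 - 16) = (d - 3)*(d + 4)*(d - 4)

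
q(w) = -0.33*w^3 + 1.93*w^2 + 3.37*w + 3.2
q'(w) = -0.99*w^2 + 3.86*w + 3.37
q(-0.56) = 1.98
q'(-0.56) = 0.90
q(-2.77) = 15.69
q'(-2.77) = -14.92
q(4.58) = 27.42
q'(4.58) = 0.28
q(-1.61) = 4.15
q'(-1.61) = -5.41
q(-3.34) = 25.77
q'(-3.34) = -20.57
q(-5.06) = 78.32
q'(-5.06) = -41.51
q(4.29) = 27.12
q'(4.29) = 1.71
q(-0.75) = 1.90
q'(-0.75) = -0.08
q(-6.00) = 123.74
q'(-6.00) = -55.43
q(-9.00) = 369.77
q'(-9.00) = -111.56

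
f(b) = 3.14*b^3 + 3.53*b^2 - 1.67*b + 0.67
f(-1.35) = 1.63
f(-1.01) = 2.72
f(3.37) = 155.31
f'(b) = 9.42*b^2 + 7.06*b - 1.67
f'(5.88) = 365.53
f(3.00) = 112.21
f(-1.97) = -6.35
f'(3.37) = 129.10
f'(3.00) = 104.29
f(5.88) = 751.25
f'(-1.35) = 5.97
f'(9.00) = 824.89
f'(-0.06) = -2.06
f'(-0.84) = -0.95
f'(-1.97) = 20.98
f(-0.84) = 2.70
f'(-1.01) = 0.81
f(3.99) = 249.66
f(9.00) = 2560.63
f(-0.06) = 0.78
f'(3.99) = 176.47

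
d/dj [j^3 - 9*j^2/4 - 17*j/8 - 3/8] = 3*j^2 - 9*j/2 - 17/8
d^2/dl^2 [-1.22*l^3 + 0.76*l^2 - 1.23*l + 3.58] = 1.52 - 7.32*l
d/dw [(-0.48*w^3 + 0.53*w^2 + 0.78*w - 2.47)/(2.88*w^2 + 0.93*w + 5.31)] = (-1.3824*w^4 - 0.8928*w^3 - 9.3999*w^2 + 19.8558*w + 6.4389)/(8.2944*w^4 + 5.3568*w^3 + 31.4505*w^2 + 9.8766*w + 28.1961)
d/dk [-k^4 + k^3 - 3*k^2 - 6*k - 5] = -4*k^3 + 3*k^2 - 6*k - 6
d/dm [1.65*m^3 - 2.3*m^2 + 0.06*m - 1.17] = 4.95*m^2 - 4.6*m + 0.06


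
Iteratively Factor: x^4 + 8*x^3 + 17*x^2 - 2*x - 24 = (x + 2)*(x^3 + 6*x^2 + 5*x - 12) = (x - 1)*(x + 2)*(x^2 + 7*x + 12) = (x - 1)*(x + 2)*(x + 3)*(x + 4)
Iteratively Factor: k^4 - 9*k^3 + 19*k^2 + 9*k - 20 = (k - 1)*(k^3 - 8*k^2 + 11*k + 20) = (k - 1)*(k + 1)*(k^2 - 9*k + 20) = (k - 4)*(k - 1)*(k + 1)*(k - 5)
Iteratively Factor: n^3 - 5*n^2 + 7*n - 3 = (n - 1)*(n^2 - 4*n + 3) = (n - 3)*(n - 1)*(n - 1)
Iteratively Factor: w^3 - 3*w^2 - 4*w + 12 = (w + 2)*(w^2 - 5*w + 6) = (w - 2)*(w + 2)*(w - 3)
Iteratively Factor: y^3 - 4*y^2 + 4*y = (y)*(y^2 - 4*y + 4) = y*(y - 2)*(y - 2)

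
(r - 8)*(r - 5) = r^2 - 13*r + 40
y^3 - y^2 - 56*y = y*(y - 8)*(y + 7)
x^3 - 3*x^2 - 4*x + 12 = (x - 3)*(x - 2)*(x + 2)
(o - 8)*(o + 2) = o^2 - 6*o - 16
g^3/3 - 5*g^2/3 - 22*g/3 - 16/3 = (g/3 + 1/3)*(g - 8)*(g + 2)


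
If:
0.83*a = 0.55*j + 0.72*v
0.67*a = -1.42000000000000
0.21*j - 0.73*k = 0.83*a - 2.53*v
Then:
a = -2.12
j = -1.30909090909091*v - 3.19837177747626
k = 3.08916562889166*v + 1.48965260868757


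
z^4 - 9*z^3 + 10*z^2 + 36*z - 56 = (z - 7)*(z - 2)^2*(z + 2)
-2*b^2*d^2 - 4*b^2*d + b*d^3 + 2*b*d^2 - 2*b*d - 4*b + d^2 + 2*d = (-2*b + d)*(d + 2)*(b*d + 1)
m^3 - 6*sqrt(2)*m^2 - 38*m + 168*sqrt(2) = (m - 7*sqrt(2))*(m - 3*sqrt(2))*(m + 4*sqrt(2))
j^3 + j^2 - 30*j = j*(j - 5)*(j + 6)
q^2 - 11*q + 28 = (q - 7)*(q - 4)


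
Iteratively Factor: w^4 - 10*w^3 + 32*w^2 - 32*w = (w - 4)*(w^3 - 6*w^2 + 8*w) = (w - 4)^2*(w^2 - 2*w) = w*(w - 4)^2*(w - 2)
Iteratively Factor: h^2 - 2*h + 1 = (h - 1)*(h - 1)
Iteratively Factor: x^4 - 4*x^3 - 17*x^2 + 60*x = (x + 4)*(x^3 - 8*x^2 + 15*x) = (x - 5)*(x + 4)*(x^2 - 3*x) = (x - 5)*(x - 3)*(x + 4)*(x)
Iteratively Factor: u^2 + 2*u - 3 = (u - 1)*(u + 3)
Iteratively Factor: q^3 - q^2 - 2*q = (q + 1)*(q^2 - 2*q) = q*(q + 1)*(q - 2)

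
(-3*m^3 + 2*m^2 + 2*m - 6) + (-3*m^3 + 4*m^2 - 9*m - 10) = -6*m^3 + 6*m^2 - 7*m - 16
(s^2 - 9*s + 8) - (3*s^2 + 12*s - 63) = -2*s^2 - 21*s + 71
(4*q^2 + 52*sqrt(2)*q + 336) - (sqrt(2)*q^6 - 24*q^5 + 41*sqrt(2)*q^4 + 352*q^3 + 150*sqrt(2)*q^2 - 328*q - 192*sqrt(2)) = -sqrt(2)*q^6 + 24*q^5 - 41*sqrt(2)*q^4 - 352*q^3 - 150*sqrt(2)*q^2 + 4*q^2 + 52*sqrt(2)*q + 328*q + 192*sqrt(2) + 336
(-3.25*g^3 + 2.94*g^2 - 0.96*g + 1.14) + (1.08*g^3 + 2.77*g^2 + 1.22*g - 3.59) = -2.17*g^3 + 5.71*g^2 + 0.26*g - 2.45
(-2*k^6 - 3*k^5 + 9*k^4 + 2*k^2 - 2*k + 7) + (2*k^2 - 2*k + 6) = -2*k^6 - 3*k^5 + 9*k^4 + 4*k^2 - 4*k + 13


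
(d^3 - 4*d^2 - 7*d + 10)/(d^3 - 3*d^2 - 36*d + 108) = (d^3 - 4*d^2 - 7*d + 10)/(d^3 - 3*d^2 - 36*d + 108)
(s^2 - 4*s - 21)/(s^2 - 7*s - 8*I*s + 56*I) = (s + 3)/(s - 8*I)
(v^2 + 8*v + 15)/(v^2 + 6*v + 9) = (v + 5)/(v + 3)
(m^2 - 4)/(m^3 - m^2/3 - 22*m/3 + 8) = 3*(m + 2)/(3*m^2 + 5*m - 12)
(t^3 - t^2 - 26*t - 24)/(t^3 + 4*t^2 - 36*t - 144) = (t + 1)/(t + 6)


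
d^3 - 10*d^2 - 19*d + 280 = (d - 8)*(d - 7)*(d + 5)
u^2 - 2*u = u*(u - 2)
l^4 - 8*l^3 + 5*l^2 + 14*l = l*(l - 7)*(l - 2)*(l + 1)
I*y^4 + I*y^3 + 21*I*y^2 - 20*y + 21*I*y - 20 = (y - 5*I)*(y + I)*(y + 4*I)*(I*y + I)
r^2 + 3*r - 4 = (r - 1)*(r + 4)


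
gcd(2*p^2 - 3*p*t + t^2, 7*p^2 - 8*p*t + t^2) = p - t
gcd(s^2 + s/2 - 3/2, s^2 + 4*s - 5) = s - 1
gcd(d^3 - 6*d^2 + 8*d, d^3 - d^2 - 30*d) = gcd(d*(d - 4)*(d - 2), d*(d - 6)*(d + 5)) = d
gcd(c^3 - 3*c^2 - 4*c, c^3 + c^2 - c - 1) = c + 1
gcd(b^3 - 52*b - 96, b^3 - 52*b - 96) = b^3 - 52*b - 96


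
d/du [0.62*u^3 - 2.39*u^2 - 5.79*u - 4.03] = 1.86*u^2 - 4.78*u - 5.79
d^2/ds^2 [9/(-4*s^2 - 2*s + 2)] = 9*(4*s^2 + 2*s - (4*s + 1)^2 - 2)/(2*s^2 + s - 1)^3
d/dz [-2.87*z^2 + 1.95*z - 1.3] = 1.95 - 5.74*z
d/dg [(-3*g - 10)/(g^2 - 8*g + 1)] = (3*g^2 + 20*g - 83)/(g^4 - 16*g^3 + 66*g^2 - 16*g + 1)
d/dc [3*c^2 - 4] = 6*c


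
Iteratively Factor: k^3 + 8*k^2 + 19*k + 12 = (k + 4)*(k^2 + 4*k + 3) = (k + 1)*(k + 4)*(k + 3)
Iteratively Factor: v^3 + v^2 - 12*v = (v - 3)*(v^2 + 4*v) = (v - 3)*(v + 4)*(v)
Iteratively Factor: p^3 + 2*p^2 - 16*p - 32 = (p - 4)*(p^2 + 6*p + 8) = (p - 4)*(p + 2)*(p + 4)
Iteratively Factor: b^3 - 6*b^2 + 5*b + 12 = (b + 1)*(b^2 - 7*b + 12) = (b - 4)*(b + 1)*(b - 3)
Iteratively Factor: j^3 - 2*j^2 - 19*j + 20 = (j + 4)*(j^2 - 6*j + 5) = (j - 1)*(j + 4)*(j - 5)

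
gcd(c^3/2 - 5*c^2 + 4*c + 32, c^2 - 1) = 1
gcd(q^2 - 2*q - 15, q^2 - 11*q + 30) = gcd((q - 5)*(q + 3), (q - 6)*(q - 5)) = q - 5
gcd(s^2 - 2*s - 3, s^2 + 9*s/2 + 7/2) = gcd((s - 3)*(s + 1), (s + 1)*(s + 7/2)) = s + 1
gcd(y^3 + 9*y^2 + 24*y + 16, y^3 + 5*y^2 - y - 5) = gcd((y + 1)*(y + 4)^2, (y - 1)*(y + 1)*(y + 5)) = y + 1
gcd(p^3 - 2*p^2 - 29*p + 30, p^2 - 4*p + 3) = p - 1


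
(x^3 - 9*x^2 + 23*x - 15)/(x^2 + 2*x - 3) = (x^2 - 8*x + 15)/(x + 3)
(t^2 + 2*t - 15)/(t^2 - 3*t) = (t + 5)/t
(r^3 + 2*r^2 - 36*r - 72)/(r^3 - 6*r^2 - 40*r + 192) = (r^2 - 4*r - 12)/(r^2 - 12*r + 32)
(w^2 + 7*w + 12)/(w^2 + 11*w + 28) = (w + 3)/(w + 7)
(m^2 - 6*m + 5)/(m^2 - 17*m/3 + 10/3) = 3*(m - 1)/(3*m - 2)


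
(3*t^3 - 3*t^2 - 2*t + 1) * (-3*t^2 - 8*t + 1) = -9*t^5 - 15*t^4 + 33*t^3 + 10*t^2 - 10*t + 1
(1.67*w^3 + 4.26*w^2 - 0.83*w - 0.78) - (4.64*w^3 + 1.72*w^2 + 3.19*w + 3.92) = -2.97*w^3 + 2.54*w^2 - 4.02*w - 4.7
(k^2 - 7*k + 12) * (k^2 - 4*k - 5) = k^4 - 11*k^3 + 35*k^2 - 13*k - 60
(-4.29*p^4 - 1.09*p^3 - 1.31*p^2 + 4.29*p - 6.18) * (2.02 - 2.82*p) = 12.0978*p^5 - 5.592*p^4 + 1.4924*p^3 - 14.744*p^2 + 26.0934*p - 12.4836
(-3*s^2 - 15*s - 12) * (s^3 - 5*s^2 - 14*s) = -3*s^5 + 105*s^3 + 270*s^2 + 168*s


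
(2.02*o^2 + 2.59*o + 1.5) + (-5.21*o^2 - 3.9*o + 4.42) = -3.19*o^2 - 1.31*o + 5.92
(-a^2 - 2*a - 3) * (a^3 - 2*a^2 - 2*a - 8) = -a^5 + 3*a^3 + 18*a^2 + 22*a + 24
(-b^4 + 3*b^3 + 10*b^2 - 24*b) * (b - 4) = -b^5 + 7*b^4 - 2*b^3 - 64*b^2 + 96*b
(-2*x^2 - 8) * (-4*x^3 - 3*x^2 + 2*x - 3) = 8*x^5 + 6*x^4 + 28*x^3 + 30*x^2 - 16*x + 24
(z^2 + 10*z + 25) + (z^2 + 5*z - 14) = 2*z^2 + 15*z + 11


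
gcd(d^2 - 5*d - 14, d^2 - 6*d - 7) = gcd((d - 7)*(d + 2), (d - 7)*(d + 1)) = d - 7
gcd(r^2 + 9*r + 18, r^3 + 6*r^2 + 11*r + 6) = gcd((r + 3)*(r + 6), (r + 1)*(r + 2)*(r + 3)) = r + 3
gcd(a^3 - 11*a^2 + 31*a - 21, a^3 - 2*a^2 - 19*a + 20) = a - 1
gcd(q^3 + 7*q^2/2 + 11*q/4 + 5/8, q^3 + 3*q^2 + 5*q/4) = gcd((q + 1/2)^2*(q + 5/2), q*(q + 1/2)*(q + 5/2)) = q^2 + 3*q + 5/4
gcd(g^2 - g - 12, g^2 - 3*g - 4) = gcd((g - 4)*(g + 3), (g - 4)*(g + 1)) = g - 4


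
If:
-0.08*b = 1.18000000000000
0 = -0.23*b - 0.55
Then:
No Solution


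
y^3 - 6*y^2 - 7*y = y*(y - 7)*(y + 1)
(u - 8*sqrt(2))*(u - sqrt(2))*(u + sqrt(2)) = u^3 - 8*sqrt(2)*u^2 - 2*u + 16*sqrt(2)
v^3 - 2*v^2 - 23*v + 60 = (v - 4)*(v - 3)*(v + 5)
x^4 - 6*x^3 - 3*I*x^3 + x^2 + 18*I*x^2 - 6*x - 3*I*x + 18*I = (x - 6)*(x - 3*I)*(x - I)*(x + I)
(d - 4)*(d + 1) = d^2 - 3*d - 4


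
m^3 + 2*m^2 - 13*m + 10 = (m - 2)*(m - 1)*(m + 5)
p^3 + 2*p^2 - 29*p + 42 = (p - 3)*(p - 2)*(p + 7)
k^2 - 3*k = k*(k - 3)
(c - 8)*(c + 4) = c^2 - 4*c - 32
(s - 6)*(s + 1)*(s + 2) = s^3 - 3*s^2 - 16*s - 12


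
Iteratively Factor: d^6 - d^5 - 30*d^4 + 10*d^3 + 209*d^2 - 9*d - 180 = (d + 3)*(d^5 - 4*d^4 - 18*d^3 + 64*d^2 + 17*d - 60) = (d + 1)*(d + 3)*(d^4 - 5*d^3 - 13*d^2 + 77*d - 60) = (d - 3)*(d + 1)*(d + 3)*(d^3 - 2*d^2 - 19*d + 20) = (d - 3)*(d - 1)*(d + 1)*(d + 3)*(d^2 - d - 20) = (d - 3)*(d - 1)*(d + 1)*(d + 3)*(d + 4)*(d - 5)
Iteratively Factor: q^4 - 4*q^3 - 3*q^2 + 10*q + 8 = (q + 1)*(q^3 - 5*q^2 + 2*q + 8) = (q - 4)*(q + 1)*(q^2 - q - 2) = (q - 4)*(q - 2)*(q + 1)*(q + 1)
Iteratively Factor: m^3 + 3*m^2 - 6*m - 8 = (m + 4)*(m^2 - m - 2) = (m - 2)*(m + 4)*(m + 1)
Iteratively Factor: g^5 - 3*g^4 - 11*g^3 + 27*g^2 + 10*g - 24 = (g - 1)*(g^4 - 2*g^3 - 13*g^2 + 14*g + 24) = (g - 4)*(g - 1)*(g^3 + 2*g^2 - 5*g - 6) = (g - 4)*(g - 1)*(g + 3)*(g^2 - g - 2) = (g - 4)*(g - 1)*(g + 1)*(g + 3)*(g - 2)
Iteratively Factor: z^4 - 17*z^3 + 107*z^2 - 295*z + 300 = (z - 3)*(z^3 - 14*z^2 + 65*z - 100) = (z - 5)*(z - 3)*(z^2 - 9*z + 20) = (z - 5)^2*(z - 3)*(z - 4)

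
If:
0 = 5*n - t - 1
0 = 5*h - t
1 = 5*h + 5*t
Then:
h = 1/30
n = 7/30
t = 1/6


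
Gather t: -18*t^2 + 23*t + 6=-18*t^2 + 23*t + 6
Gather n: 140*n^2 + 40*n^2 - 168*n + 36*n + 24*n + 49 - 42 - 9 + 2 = 180*n^2 - 108*n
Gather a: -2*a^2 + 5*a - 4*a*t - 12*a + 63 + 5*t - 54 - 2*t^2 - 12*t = -2*a^2 + a*(-4*t - 7) - 2*t^2 - 7*t + 9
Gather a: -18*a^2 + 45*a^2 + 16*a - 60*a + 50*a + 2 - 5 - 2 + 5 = 27*a^2 + 6*a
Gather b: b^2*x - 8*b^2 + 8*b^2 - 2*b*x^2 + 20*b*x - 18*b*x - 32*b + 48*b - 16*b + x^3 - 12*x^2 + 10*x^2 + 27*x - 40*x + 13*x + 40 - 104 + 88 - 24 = b^2*x + b*(-2*x^2 + 2*x) + x^3 - 2*x^2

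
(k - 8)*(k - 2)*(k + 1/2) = k^3 - 19*k^2/2 + 11*k + 8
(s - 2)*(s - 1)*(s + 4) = s^3 + s^2 - 10*s + 8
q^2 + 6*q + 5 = (q + 1)*(q + 5)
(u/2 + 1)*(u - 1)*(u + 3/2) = u^3/2 + 5*u^2/4 - u/4 - 3/2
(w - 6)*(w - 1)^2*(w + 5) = w^4 - 3*w^3 - 27*w^2 + 59*w - 30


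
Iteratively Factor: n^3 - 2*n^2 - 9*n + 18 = (n - 2)*(n^2 - 9) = (n - 3)*(n - 2)*(n + 3)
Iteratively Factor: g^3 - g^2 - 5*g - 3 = (g + 1)*(g^2 - 2*g - 3) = (g + 1)^2*(g - 3)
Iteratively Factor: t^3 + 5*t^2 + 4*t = (t + 1)*(t^2 + 4*t) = (t + 1)*(t + 4)*(t)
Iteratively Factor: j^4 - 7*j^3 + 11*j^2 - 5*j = (j - 1)*(j^3 - 6*j^2 + 5*j) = j*(j - 1)*(j^2 - 6*j + 5) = j*(j - 1)^2*(j - 5)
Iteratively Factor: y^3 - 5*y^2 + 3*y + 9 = (y + 1)*(y^2 - 6*y + 9) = (y - 3)*(y + 1)*(y - 3)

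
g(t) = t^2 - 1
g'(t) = 2*t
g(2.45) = 5.00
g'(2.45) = 4.90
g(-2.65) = 6.02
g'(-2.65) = -5.30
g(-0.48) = -0.77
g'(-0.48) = -0.96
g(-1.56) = 1.43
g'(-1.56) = -3.12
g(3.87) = 13.98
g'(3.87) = 7.74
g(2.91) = 7.47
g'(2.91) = 5.82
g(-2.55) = 5.50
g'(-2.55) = -5.10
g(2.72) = 6.40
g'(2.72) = 5.44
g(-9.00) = 80.00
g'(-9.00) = -18.00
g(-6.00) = 35.00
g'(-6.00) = -12.00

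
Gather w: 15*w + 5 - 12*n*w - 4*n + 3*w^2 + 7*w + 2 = -4*n + 3*w^2 + w*(22 - 12*n) + 7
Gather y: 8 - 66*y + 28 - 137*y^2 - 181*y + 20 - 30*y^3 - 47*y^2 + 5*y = -30*y^3 - 184*y^2 - 242*y + 56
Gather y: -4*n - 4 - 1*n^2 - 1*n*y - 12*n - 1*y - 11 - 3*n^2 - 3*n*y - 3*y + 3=-4*n^2 - 16*n + y*(-4*n - 4) - 12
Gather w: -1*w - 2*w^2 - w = -2*w^2 - 2*w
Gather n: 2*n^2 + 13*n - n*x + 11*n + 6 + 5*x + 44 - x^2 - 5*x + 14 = 2*n^2 + n*(24 - x) - x^2 + 64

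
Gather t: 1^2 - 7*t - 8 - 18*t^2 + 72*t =-18*t^2 + 65*t - 7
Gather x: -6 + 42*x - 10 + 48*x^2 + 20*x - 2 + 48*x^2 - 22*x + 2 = 96*x^2 + 40*x - 16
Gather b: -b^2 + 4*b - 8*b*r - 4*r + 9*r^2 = -b^2 + b*(4 - 8*r) + 9*r^2 - 4*r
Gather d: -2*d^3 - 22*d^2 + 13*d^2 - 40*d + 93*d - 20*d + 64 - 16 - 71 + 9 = -2*d^3 - 9*d^2 + 33*d - 14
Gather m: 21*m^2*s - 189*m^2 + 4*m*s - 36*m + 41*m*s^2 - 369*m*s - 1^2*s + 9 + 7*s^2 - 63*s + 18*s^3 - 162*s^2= m^2*(21*s - 189) + m*(41*s^2 - 365*s - 36) + 18*s^3 - 155*s^2 - 64*s + 9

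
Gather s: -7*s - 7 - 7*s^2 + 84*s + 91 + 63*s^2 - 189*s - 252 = 56*s^2 - 112*s - 168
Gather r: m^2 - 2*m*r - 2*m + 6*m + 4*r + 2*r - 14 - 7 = m^2 + 4*m + r*(6 - 2*m) - 21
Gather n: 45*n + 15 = 45*n + 15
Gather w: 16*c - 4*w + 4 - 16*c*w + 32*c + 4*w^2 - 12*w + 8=48*c + 4*w^2 + w*(-16*c - 16) + 12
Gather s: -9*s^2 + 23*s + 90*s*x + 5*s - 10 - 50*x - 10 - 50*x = -9*s^2 + s*(90*x + 28) - 100*x - 20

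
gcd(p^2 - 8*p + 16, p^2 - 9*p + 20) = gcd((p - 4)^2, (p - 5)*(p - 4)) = p - 4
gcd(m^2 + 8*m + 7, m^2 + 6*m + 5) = m + 1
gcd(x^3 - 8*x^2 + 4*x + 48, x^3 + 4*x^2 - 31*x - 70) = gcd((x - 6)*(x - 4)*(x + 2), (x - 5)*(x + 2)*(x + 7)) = x + 2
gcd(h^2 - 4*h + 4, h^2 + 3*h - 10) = h - 2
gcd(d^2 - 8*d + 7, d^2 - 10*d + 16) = 1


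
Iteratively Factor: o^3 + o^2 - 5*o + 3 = (o + 3)*(o^2 - 2*o + 1) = (o - 1)*(o + 3)*(o - 1)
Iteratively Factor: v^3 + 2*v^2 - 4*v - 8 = (v - 2)*(v^2 + 4*v + 4) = (v - 2)*(v + 2)*(v + 2)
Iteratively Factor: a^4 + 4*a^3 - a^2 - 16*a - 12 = (a + 2)*(a^3 + 2*a^2 - 5*a - 6) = (a - 2)*(a + 2)*(a^2 + 4*a + 3) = (a - 2)*(a + 2)*(a + 3)*(a + 1)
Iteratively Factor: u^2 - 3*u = (u - 3)*(u)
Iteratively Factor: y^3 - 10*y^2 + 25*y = (y - 5)*(y^2 - 5*y) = y*(y - 5)*(y - 5)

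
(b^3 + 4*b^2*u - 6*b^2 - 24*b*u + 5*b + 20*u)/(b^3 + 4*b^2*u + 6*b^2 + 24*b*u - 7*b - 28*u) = (b - 5)/(b + 7)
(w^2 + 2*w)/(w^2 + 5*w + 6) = w/(w + 3)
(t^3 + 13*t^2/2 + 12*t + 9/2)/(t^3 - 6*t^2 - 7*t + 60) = (2*t^2 + 7*t + 3)/(2*(t^2 - 9*t + 20))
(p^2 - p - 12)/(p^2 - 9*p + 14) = (p^2 - p - 12)/(p^2 - 9*p + 14)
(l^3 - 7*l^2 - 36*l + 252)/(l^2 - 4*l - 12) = (l^2 - l - 42)/(l + 2)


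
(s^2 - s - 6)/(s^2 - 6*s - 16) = (s - 3)/(s - 8)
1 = 1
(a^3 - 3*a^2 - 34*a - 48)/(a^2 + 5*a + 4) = (a^3 - 3*a^2 - 34*a - 48)/(a^2 + 5*a + 4)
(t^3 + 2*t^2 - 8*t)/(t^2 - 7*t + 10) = t*(t + 4)/(t - 5)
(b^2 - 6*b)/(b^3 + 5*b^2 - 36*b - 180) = b/(b^2 + 11*b + 30)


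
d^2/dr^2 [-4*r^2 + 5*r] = -8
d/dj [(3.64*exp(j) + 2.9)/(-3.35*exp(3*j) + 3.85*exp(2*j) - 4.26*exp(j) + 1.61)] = (24.388*exp(3*j) + 15.131*exp(2*j) - 22.33*exp(j) + 18.2144)*exp(j)/(11.2225*exp(6*j) - 25.795*exp(5*j) + 43.3645*exp(4*j) - 43.589*exp(3*j) + 30.5446*exp(2*j) - 13.7172*exp(j) + 2.5921)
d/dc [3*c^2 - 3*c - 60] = 6*c - 3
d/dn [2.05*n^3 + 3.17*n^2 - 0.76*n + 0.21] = 6.15*n^2 + 6.34*n - 0.76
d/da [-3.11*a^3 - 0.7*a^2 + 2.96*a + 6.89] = -9.33*a^2 - 1.4*a + 2.96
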